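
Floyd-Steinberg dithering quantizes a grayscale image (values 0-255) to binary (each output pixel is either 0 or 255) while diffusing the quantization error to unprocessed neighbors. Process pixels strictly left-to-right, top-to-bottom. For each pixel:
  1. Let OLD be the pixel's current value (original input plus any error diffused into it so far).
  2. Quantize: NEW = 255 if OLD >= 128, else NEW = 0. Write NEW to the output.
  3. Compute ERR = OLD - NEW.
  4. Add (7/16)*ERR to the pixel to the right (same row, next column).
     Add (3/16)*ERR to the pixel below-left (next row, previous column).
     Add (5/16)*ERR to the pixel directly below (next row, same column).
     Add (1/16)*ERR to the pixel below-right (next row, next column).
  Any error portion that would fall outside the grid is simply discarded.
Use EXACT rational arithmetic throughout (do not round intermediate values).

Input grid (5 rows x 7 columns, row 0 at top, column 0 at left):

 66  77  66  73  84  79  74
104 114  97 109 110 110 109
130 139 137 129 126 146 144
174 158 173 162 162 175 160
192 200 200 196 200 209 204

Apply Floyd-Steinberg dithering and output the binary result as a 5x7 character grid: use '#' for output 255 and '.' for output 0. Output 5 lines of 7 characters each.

(0,0): OLD=66 → NEW=0, ERR=66
(0,1): OLD=847/8 → NEW=0, ERR=847/8
(0,2): OLD=14377/128 → NEW=0, ERR=14377/128
(0,3): OLD=250143/2048 → NEW=0, ERR=250143/2048
(0,4): OLD=4503513/32768 → NEW=255, ERR=-3852327/32768
(0,5): OLD=14452463/524288 → NEW=0, ERR=14452463/524288
(0,6): OLD=721924233/8388608 → NEW=0, ERR=721924233/8388608
(1,0): OLD=18493/128 → NEW=255, ERR=-14147/128
(1,1): OLD=126891/1024 → NEW=0, ERR=126891/1024
(1,2): OLD=7072391/32768 → NEW=255, ERR=-1283449/32768
(1,3): OLD=15074555/131072 → NEW=0, ERR=15074555/131072
(1,4): OLD=1144042257/8388608 → NEW=255, ERR=-995052783/8388608
(1,5): OLD=5067177313/67108864 → NEW=0, ERR=5067177313/67108864
(1,6): OLD=183234984591/1073741824 → NEW=255, ERR=-90569180529/1073741824
(2,0): OLD=1944713/16384 → NEW=0, ERR=1944713/16384
(2,1): OLD=112932595/524288 → NEW=255, ERR=-20760845/524288
(2,2): OLD=1147100313/8388608 → NEW=255, ERR=-991994727/8388608
(2,3): OLD=5940130065/67108864 → NEW=0, ERR=5940130065/67108864
(2,4): OLD=79994986529/536870912 → NEW=255, ERR=-56907096031/536870912
(2,5): OLD=1717861443659/17179869184 → NEW=0, ERR=1717861443659/17179869184
(2,6): OLD=45659111655357/274877906944 → NEW=255, ERR=-24434754615363/274877906944
(3,0): OLD=1708489337/8388608 → NEW=255, ERR=-430605703/8388608
(3,1): OLD=7275501189/67108864 → NEW=0, ERR=7275501189/67108864
(3,2): OLD=106084528415/536870912 → NEW=255, ERR=-30817554145/536870912
(3,3): OLD=294810694217/2147483648 → NEW=255, ERR=-252797636023/2147483648
(3,4): OLD=27942675570297/274877906944 → NEW=0, ERR=27942675570297/274877906944
(3,5): OLD=500122543457019/2199023255552 → NEW=255, ERR=-60628386708741/2199023255552
(3,6): OLD=4447596907425765/35184372088832 → NEW=0, ERR=4447596907425765/35184372088832
(4,0): OLD=210760705655/1073741824 → NEW=255, ERR=-63043459465/1073741824
(4,1): OLD=3336686860811/17179869184 → NEW=255, ERR=-1044179781109/17179869184
(4,2): OLD=38530899297669/274877906944 → NEW=255, ERR=-31562966973051/274877906944
(4,3): OLD=273667649649479/2199023255552 → NEW=0, ERR=273667649649479/2199023255552
(4,4): OLD=4814752524355429/17592186044416 → NEW=255, ERR=328745083029349/17592186044416
(4,5): OLD=134328153686041125/562949953421312 → NEW=255, ERR=-9224084436393435/562949953421312
(4,6): OLD=2113186942509031827/9007199254740992 → NEW=255, ERR=-183648867449921133/9007199254740992
Row 0: ....#..
Row 1: #.#.#.#
Row 2: .##.#.#
Row 3: #.##.#.
Row 4: ###.###

Answer: ....#..
#.#.#.#
.##.#.#
#.##.#.
###.###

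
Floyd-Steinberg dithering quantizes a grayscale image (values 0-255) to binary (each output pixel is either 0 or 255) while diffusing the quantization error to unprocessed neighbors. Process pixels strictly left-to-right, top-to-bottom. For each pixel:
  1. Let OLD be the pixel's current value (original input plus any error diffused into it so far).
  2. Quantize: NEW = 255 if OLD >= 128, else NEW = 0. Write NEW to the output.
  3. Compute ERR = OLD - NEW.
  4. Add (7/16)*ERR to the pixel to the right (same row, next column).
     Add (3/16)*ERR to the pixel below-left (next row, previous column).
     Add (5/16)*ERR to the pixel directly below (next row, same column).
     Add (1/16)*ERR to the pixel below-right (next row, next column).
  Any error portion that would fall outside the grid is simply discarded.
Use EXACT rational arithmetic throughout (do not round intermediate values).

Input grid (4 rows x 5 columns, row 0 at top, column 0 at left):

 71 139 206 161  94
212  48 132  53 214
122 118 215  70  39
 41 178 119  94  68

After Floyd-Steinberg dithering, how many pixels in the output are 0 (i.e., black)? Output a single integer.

(0,0): OLD=71 → NEW=0, ERR=71
(0,1): OLD=2721/16 → NEW=255, ERR=-1359/16
(0,2): OLD=43223/256 → NEW=255, ERR=-22057/256
(0,3): OLD=505057/4096 → NEW=0, ERR=505057/4096
(0,4): OLD=9695783/65536 → NEW=255, ERR=-7015897/65536
(1,0): OLD=55875/256 → NEW=255, ERR=-9405/256
(1,1): OLD=-12971/2048 → NEW=0, ERR=-12971/2048
(1,2): OLD=7871865/65536 → NEW=0, ERR=7871865/65536
(1,3): OLD=31096965/262144 → NEW=0, ERR=31096965/262144
(1,4): OLD=1007265519/4194304 → NEW=255, ERR=-62282001/4194304
(2,0): OLD=3582583/32768 → NEW=0, ERR=3582583/32768
(2,1): OLD=193020685/1048576 → NEW=255, ERR=-74366195/1048576
(2,2): OLD=4082809703/16777216 → NEW=255, ERR=-195380377/16777216
(2,3): OLD=28641661509/268435456 → NEW=0, ERR=28641661509/268435456
(2,4): OLD=379908406947/4294967296 → NEW=0, ERR=379908406947/4294967296
(3,0): OLD=1037980551/16777216 → NEW=0, ERR=1037980551/16777216
(3,1): OLD=25173110395/134217728 → NEW=255, ERR=-9052410245/134217728
(3,2): OLD=435624173241/4294967296 → NEW=0, ERR=435624173241/4294967296
(3,3): OLD=1611255098865/8589934592 → NEW=255, ERR=-579178222095/8589934592
(3,4): OLD=10007218519189/137438953472 → NEW=0, ERR=10007218519189/137438953472
Output grid:
  Row 0: .##.#  (2 black, running=2)
  Row 1: #...#  (3 black, running=5)
  Row 2: .##..  (3 black, running=8)
  Row 3: .#.#.  (3 black, running=11)

Answer: 11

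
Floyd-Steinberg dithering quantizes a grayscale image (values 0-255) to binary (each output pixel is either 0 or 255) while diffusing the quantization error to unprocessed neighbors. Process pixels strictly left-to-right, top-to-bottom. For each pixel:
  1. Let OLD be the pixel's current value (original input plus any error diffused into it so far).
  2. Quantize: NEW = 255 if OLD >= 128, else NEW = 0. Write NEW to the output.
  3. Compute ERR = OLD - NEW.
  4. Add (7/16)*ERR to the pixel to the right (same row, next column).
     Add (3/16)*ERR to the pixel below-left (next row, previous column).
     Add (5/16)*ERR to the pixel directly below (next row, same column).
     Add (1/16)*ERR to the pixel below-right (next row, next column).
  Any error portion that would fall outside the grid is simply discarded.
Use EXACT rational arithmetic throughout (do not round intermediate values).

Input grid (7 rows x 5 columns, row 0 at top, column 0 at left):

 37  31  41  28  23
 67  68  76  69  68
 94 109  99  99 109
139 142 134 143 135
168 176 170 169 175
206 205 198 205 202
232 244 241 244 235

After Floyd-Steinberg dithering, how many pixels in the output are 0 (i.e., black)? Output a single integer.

(0,0): OLD=37 → NEW=0, ERR=37
(0,1): OLD=755/16 → NEW=0, ERR=755/16
(0,2): OLD=15781/256 → NEW=0, ERR=15781/256
(0,3): OLD=225155/4096 → NEW=0, ERR=225155/4096
(0,4): OLD=3083413/65536 → NEW=0, ERR=3083413/65536
(1,0): OLD=22377/256 → NEW=0, ERR=22377/256
(1,1): OLD=276191/2048 → NEW=255, ERR=-246049/2048
(1,2): OLD=3667275/65536 → NEW=0, ERR=3667275/65536
(1,3): OLD=32331311/262144 → NEW=0, ERR=32331311/262144
(1,4): OLD=587610029/4194304 → NEW=255, ERR=-481937491/4194304
(2,0): OLD=3237125/32768 → NEW=0, ERR=3237125/32768
(2,1): OLD=136977031/1048576 → NEW=255, ERR=-130409849/1048576
(2,2): OLD=1303456085/16777216 → NEW=0, ERR=1303456085/16777216
(2,3): OLD=41200894767/268435456 → NEW=255, ERR=-27250146513/268435456
(2,4): OLD=156287675017/4294967296 → NEW=0, ERR=156287675017/4294967296
(3,0): OLD=2458743477/16777216 → NEW=255, ERR=-1819446603/16777216
(3,1): OLD=10258348433/134217728 → NEW=0, ERR=10258348433/134217728
(3,2): OLD=708283621643/4294967296 → NEW=255, ERR=-386933038837/4294967296
(3,3): OLD=717611245395/8589934592 → NEW=0, ERR=717611245395/8589934592
(3,4): OLD=24268409498239/137438953472 → NEW=255, ERR=-10778523637121/137438953472
(4,0): OLD=318774434043/2147483648 → NEW=255, ERR=-228833896197/2147483648
(4,1): OLD=8905711661179/68719476736 → NEW=255, ERR=-8617754906501/68719476736
(4,2): OLD=118112993556629/1099511627776 → NEW=0, ERR=118112993556629/1099511627776
(4,3): OLD=3901402168222331/17592186044416 → NEW=255, ERR=-584605273103749/17592186044416
(4,4): OLD=39737296715450077/281474976710656 → NEW=255, ERR=-32038822345767203/281474976710656
(5,0): OLD=164032707210833/1099511627776 → NEW=255, ERR=-116342757872047/1099511627776
(5,1): OLD=1169877233648947/8796093022208 → NEW=255, ERR=-1073126487014093/8796093022208
(5,2): OLD=46197352979667403/281474976710656 → NEW=255, ERR=-25578766081549877/281474976710656
(5,3): OLD=157884649626249509/1125899906842624 → NEW=255, ERR=-129219826618619611/1125899906842624
(5,4): OLD=2056178528191039495/18014398509481984 → NEW=0, ERR=2056178528191039495/18014398509481984
(6,0): OLD=24778007522511937/140737488355328 → NEW=255, ERR=-11110052008096703/140737488355328
(6,1): OLD=665117298782898639/4503599627370496 → NEW=255, ERR=-483300606196577841/4503599627370496
(6,2): OLD=9836395952465946581/72057594037927936 → NEW=255, ERR=-8538290527205677099/72057594037927936
(6,3): OLD=198320447137088352359/1152921504606846976 → NEW=255, ERR=-95674536537657626521/1152921504606846976
(6,4): OLD=4190919128121807400849/18446744073709551616 → NEW=255, ERR=-513000610674128261231/18446744073709551616
Output grid:
  Row 0: .....  (5 black, running=5)
  Row 1: .#..#  (3 black, running=8)
  Row 2: .#.#.  (3 black, running=11)
  Row 3: #.#.#  (2 black, running=13)
  Row 4: ##.##  (1 black, running=14)
  Row 5: ####.  (1 black, running=15)
  Row 6: #####  (0 black, running=15)

Answer: 15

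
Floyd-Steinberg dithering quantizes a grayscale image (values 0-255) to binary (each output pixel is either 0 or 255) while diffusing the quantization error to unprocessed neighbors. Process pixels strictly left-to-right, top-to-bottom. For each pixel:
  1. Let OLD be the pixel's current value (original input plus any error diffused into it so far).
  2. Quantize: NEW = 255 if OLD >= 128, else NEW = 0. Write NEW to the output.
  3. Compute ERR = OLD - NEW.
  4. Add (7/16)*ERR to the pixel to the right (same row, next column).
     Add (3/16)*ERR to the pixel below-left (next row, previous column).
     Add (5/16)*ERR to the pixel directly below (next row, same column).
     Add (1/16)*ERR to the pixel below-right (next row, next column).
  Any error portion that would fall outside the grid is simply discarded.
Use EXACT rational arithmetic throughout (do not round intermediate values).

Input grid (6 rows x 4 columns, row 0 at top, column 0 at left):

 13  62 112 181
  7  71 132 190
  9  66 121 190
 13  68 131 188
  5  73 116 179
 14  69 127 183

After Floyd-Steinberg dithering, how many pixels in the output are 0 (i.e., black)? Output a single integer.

(0,0): OLD=13 → NEW=0, ERR=13
(0,1): OLD=1083/16 → NEW=0, ERR=1083/16
(0,2): OLD=36253/256 → NEW=255, ERR=-29027/256
(0,3): OLD=538187/4096 → NEW=255, ERR=-506293/4096
(1,0): OLD=6081/256 → NEW=0, ERR=6081/256
(1,1): OLD=168135/2048 → NEW=0, ERR=168135/2048
(1,2): OLD=7440851/65536 → NEW=0, ERR=7440851/65536
(1,3): OLD=203381045/1048576 → NEW=255, ERR=-64005835/1048576
(2,0): OLD=1042557/32768 → NEW=0, ERR=1042557/32768
(2,1): OLD=134582703/1048576 → NEW=255, ERR=-132804177/1048576
(2,2): OLD=198718699/2097152 → NEW=0, ERR=198718699/2097152
(2,3): OLD=7364421855/33554432 → NEW=255, ERR=-1191958305/33554432
(3,0): OLD=-13499603/16777216 → NEW=0, ERR=-13499603/16777216
(3,1): OLD=12837817587/268435456 → NEW=0, ERR=12837817587/268435456
(3,2): OLD=717080537613/4294967296 → NEW=255, ERR=-378136122867/4294967296
(3,3): OLD=9916431346651/68719476736 → NEW=255, ERR=-7607035221029/68719476736
(4,0): OLD=58908321001/4294967296 → NEW=0, ERR=58908321001/4294967296
(4,1): OLD=2659020594363/34359738368 → NEW=0, ERR=2659020594363/34359738368
(4,2): OLD=114984122952923/1099511627776 → NEW=0, ERR=114984122952923/1099511627776
(4,3): OLD=3248524497484653/17592186044416 → NEW=255, ERR=-1237482943841427/17592186044416
(5,0): OLD=18029976017561/549755813888 → NEW=0, ERR=18029976017561/549755813888
(5,1): OLD=2251756695443663/17592186044416 → NEW=0, ERR=2251756695443663/17592186044416
(5,2): OLD=1823666201855699/8796093022208 → NEW=255, ERR=-419337518807341/8796093022208
(5,3): OLD=41291526722786907/281474976710656 → NEW=255, ERR=-30484592338430373/281474976710656
Output grid:
  Row 0: ..##  (2 black, running=2)
  Row 1: ...#  (3 black, running=5)
  Row 2: .#.#  (2 black, running=7)
  Row 3: ..##  (2 black, running=9)
  Row 4: ...#  (3 black, running=12)
  Row 5: ..##  (2 black, running=14)

Answer: 14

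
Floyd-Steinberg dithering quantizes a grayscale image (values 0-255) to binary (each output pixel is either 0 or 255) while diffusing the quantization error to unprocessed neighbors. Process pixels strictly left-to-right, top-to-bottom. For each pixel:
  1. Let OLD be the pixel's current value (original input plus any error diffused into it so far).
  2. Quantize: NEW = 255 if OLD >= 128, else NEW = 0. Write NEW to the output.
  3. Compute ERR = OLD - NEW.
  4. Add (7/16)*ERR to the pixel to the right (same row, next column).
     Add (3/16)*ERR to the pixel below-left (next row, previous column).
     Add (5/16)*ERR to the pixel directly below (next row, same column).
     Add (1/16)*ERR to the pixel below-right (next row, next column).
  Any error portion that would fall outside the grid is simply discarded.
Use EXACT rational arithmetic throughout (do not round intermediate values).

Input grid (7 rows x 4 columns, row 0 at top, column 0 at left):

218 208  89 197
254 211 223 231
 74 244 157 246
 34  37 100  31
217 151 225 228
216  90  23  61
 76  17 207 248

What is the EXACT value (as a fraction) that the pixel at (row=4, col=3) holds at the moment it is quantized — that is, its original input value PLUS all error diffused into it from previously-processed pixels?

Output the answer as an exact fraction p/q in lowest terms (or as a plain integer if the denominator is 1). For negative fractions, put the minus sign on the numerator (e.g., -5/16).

(0,0): OLD=218 → NEW=255, ERR=-37
(0,1): OLD=3069/16 → NEW=255, ERR=-1011/16
(0,2): OLD=15707/256 → NEW=0, ERR=15707/256
(0,3): OLD=916861/4096 → NEW=255, ERR=-127619/4096
(1,0): OLD=59031/256 → NEW=255, ERR=-6249/256
(1,1): OLD=388641/2048 → NEW=255, ERR=-133599/2048
(1,2): OLD=13359029/65536 → NEW=255, ERR=-3352651/65536
(1,3): OLD=212563971/1048576 → NEW=255, ERR=-54822909/1048576
(2,0): OLD=1774075/32768 → NEW=0, ERR=1774075/32768
(2,1): OLD=247656057/1048576 → NEW=255, ERR=-19730823/1048576
(2,2): OLD=249352957/2097152 → NEW=0, ERR=249352957/2097152
(2,3): OLD=9344347049/33554432 → NEW=255, ERR=787966889/33554432
(3,0): OLD=795084875/16777216 → NEW=0, ERR=795084875/16777216
(3,1): OLD=20812037525/268435456 → NEW=0, ERR=20812037525/268435456
(3,2): OLD=748626999403/4294967296 → NEW=255, ERR=-346589661077/4294967296
(3,3): OLD=719149816173/68719476736 → NEW=0, ERR=719149816173/68719476736
(4,0): OLD=1058050805807/4294967296 → NEW=255, ERR=-37165854673/4294967296
(4,1): OLD=5472607875597/34359738368 → NEW=255, ERR=-3289125408243/34359738368
(4,2): OLD=181100518702957/1099511627776 → NEW=255, ERR=-99274946379923/1099511627776
(4,3): OLD=3284898825525515/17592186044416 → NEW=255, ERR=-1201108615800565/17592186044416
Target (4,3): original=228, with diffused error = 3284898825525515/17592186044416

Answer: 3284898825525515/17592186044416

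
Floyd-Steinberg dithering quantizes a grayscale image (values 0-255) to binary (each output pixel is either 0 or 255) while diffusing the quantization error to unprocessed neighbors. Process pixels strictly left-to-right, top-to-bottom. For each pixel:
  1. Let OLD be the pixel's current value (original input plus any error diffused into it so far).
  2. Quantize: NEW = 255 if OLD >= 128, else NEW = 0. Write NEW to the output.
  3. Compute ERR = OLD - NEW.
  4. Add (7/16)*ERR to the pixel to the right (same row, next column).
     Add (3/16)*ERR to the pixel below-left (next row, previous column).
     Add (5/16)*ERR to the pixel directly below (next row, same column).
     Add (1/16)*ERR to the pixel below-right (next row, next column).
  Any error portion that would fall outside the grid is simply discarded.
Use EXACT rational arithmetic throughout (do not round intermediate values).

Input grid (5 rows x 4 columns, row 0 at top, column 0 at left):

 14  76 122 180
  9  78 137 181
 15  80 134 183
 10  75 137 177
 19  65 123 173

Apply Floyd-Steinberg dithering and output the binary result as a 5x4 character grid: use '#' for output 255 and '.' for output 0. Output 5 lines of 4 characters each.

Answer: ..##
..#.
..##
..#.
..##

Derivation:
(0,0): OLD=14 → NEW=0, ERR=14
(0,1): OLD=657/8 → NEW=0, ERR=657/8
(0,2): OLD=20215/128 → NEW=255, ERR=-12425/128
(0,3): OLD=281665/2048 → NEW=255, ERR=-240575/2048
(1,0): OLD=3683/128 → NEW=0, ERR=3683/128
(1,1): OLD=101301/1024 → NEW=0, ERR=101301/1024
(1,2): OLD=4359897/32768 → NEW=255, ERR=-3995943/32768
(1,3): OLD=44497727/524288 → NEW=0, ERR=44497727/524288
(2,0): OLD=696983/16384 → NEW=0, ERR=696983/16384
(2,1): OLD=56863981/524288 → NEW=0, ERR=56863981/524288
(2,2): OLD=173475649/1048576 → NEW=255, ERR=-93911231/1048576
(2,3): OLD=2729959005/16777216 → NEW=255, ERR=-1548231075/16777216
(3,0): OLD=365995303/8388608 → NEW=0, ERR=365995303/8388608
(3,1): OLD=15280400953/134217728 → NEW=0, ERR=15280400953/134217728
(3,2): OLD=318464511943/2147483648 → NEW=255, ERR=-229143818297/2147483648
(3,3): OLD=3294468873969/34359738368 → NEW=0, ERR=3294468873969/34359738368
(4,0): OLD=115923016411/2147483648 → NEW=0, ERR=115923016411/2147483648
(4,1): OLD=1836769763857/17179869184 → NEW=0, ERR=1836769763857/17179869184
(4,2): OLD=88798425604337/549755813888 → NEW=255, ERR=-51389306937103/549755813888
(4,3): OLD=1366895636715751/8796093022208 → NEW=255, ERR=-876108083947289/8796093022208
Row 0: ..##
Row 1: ..#.
Row 2: ..##
Row 3: ..#.
Row 4: ..##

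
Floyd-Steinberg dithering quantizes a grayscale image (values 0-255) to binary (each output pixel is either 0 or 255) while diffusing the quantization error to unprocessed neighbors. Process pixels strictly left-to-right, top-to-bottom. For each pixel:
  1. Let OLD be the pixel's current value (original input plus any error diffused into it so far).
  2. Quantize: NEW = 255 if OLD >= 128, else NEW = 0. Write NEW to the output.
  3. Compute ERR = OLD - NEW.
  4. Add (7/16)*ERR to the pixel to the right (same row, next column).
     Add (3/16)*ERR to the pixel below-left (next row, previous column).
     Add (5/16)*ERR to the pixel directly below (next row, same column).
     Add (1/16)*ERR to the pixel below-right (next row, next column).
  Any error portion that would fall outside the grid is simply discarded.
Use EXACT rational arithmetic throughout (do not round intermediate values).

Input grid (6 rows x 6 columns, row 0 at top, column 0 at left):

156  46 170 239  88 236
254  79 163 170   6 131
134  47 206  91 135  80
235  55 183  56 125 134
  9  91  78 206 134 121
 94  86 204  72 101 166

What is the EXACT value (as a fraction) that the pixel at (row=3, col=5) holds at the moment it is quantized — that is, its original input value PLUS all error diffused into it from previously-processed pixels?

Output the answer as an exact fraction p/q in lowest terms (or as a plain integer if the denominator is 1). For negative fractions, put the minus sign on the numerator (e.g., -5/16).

Answer: 780508351278751/8796093022208

Derivation:
(0,0): OLD=156 → NEW=255, ERR=-99
(0,1): OLD=43/16 → NEW=0, ERR=43/16
(0,2): OLD=43821/256 → NEW=255, ERR=-21459/256
(0,3): OLD=828731/4096 → NEW=255, ERR=-215749/4096
(0,4): OLD=4256925/65536 → NEW=0, ERR=4256925/65536
(0,5): OLD=277262411/1048576 → NEW=255, ERR=9875531/1048576
(1,0): OLD=57233/256 → NEW=255, ERR=-8047/256
(1,1): OLD=90487/2048 → NEW=0, ERR=90487/2048
(1,2): OLD=9596227/65536 → NEW=255, ERR=-7115453/65536
(1,3): OLD=29616775/262144 → NEW=0, ERR=29616775/262144
(1,4): OLD=1244881845/16777216 → NEW=0, ERR=1244881845/16777216
(1,5): OLD=45759032931/268435456 → NEW=255, ERR=-22692008349/268435456
(2,0): OLD=4340493/32768 → NEW=255, ERR=-4015347/32768
(2,1): OLD=-15860257/1048576 → NEW=0, ERR=-15860257/1048576
(2,2): OLD=3177579101/16777216 → NEW=255, ERR=-1100610979/16777216
(2,3): OLD=14056903605/134217728 → NEW=0, ERR=14056903605/134217728
(2,4): OLD=838459335583/4294967296 → NEW=255, ERR=-256757324897/4294967296
(2,5): OLD=2203585949001/68719476736 → NEW=0, ERR=2203585949001/68719476736
(3,0): OLD=3252609469/16777216 → NEW=255, ERR=-1025580611/16777216
(3,1): OLD=479187321/134217728 → NEW=0, ERR=479187321/134217728
(3,2): OLD=196229988795/1073741824 → NEW=255, ERR=-77574176325/1073741824
(3,3): OLD=2873289951601/68719476736 → NEW=0, ERR=2873289951601/68719476736
(3,4): OLD=75409644817105/549755813888 → NEW=255, ERR=-64778087724335/549755813888
(3,5): OLD=780508351278751/8796093022208 → NEW=0, ERR=780508351278751/8796093022208
Target (3,5): original=134, with diffused error = 780508351278751/8796093022208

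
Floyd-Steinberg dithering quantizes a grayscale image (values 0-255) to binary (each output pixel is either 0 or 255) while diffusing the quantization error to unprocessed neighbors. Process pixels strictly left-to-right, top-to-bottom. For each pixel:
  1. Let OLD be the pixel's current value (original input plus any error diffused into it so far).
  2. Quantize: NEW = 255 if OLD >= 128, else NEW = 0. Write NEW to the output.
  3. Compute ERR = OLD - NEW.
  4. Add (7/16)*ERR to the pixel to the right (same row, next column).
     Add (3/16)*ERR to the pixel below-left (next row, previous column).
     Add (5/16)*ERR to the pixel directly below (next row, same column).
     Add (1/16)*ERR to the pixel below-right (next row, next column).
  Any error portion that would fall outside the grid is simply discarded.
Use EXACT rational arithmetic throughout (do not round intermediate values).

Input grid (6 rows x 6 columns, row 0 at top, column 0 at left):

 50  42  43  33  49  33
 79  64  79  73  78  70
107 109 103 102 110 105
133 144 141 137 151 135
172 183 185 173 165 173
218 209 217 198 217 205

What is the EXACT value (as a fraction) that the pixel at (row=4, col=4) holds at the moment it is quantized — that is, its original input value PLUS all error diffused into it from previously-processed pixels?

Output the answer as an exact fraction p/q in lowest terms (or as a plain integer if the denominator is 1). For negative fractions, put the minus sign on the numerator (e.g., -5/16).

Answer: 22861386990319925/140737488355328

Derivation:
(0,0): OLD=50 → NEW=0, ERR=50
(0,1): OLD=511/8 → NEW=0, ERR=511/8
(0,2): OLD=9081/128 → NEW=0, ERR=9081/128
(0,3): OLD=131151/2048 → NEW=0, ERR=131151/2048
(0,4): OLD=2523689/32768 → NEW=0, ERR=2523689/32768
(0,5): OLD=34967327/524288 → NEW=0, ERR=34967327/524288
(1,0): OLD=13645/128 → NEW=0, ERR=13645/128
(1,1): OLD=150555/1024 → NEW=255, ERR=-110565/1024
(1,2): OLD=2291511/32768 → NEW=0, ERR=2291511/32768
(1,3): OLD=18675371/131072 → NEW=255, ERR=-14747989/131072
(1,4): OLD=581739489/8388608 → NEW=0, ERR=581739489/8388608
(1,5): OLD=16910867927/134217728 → NEW=0, ERR=16910867927/134217728
(2,0): OLD=1967193/16384 → NEW=0, ERR=1967193/16384
(2,1): OLD=77365347/524288 → NEW=255, ERR=-56328093/524288
(2,2): OLD=419465705/8388608 → NEW=0, ERR=419465705/8388608
(2,3): OLD=7119478497/67108864 → NEW=0, ERR=7119478497/67108864
(2,4): OLD=418065722403/2147483648 → NEW=255, ERR=-129542607837/2147483648
(2,5): OLD=4202769017125/34359738368 → NEW=0, ERR=4202769017125/34359738368
(3,0): OLD=1261451465/8388608 → NEW=255, ERR=-877643575/8388608
(3,1): OLD=5471600149/67108864 → NEW=0, ERR=5471600149/67108864
(3,2): OLD=110312933007/536870912 → NEW=255, ERR=-26589149553/536870912
(3,3): OLD=4820659925421/34359738368 → NEW=255, ERR=-3941073358419/34359738368
(3,4): OLD=30657842901517/274877906944 → NEW=0, ERR=30657842901517/274877906944
(3,5): OLD=959870486191523/4398046511104 → NEW=255, ERR=-161631374139997/4398046511104
(4,0): OLD=165992651175/1073741824 → NEW=255, ERR=-107811513945/1073741824
(4,1): OLD=2555090200059/17179869184 → NEW=255, ERR=-1825776441861/17179869184
(4,2): OLD=58613666727297/549755813888 → NEW=0, ERR=58613666727297/549755813888
(4,3): OLD=1773453659526373/8796093022208 → NEW=255, ERR=-469550061136667/8796093022208
(4,4): OLD=22861386990319925/140737488355328 → NEW=255, ERR=-13026672540288715/140737488355328
Target (4,4): original=165, with diffused error = 22861386990319925/140737488355328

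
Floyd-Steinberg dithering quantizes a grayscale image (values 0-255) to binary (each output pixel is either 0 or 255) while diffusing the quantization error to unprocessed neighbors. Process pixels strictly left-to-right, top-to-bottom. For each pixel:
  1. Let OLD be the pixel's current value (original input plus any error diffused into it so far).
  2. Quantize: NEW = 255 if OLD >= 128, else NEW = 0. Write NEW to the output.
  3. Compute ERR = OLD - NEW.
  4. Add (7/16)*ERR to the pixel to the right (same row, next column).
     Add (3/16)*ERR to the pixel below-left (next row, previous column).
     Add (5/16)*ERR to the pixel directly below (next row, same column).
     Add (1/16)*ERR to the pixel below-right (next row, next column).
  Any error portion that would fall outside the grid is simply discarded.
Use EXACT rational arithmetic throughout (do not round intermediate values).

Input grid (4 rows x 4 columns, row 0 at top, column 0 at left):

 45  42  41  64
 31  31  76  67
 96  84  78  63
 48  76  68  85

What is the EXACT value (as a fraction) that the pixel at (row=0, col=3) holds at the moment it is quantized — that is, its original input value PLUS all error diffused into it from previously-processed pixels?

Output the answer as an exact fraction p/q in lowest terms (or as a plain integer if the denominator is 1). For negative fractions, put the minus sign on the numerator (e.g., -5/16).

Answer: 383979/4096

Derivation:
(0,0): OLD=45 → NEW=0, ERR=45
(0,1): OLD=987/16 → NEW=0, ERR=987/16
(0,2): OLD=17405/256 → NEW=0, ERR=17405/256
(0,3): OLD=383979/4096 → NEW=0, ERR=383979/4096
Target (0,3): original=64, with diffused error = 383979/4096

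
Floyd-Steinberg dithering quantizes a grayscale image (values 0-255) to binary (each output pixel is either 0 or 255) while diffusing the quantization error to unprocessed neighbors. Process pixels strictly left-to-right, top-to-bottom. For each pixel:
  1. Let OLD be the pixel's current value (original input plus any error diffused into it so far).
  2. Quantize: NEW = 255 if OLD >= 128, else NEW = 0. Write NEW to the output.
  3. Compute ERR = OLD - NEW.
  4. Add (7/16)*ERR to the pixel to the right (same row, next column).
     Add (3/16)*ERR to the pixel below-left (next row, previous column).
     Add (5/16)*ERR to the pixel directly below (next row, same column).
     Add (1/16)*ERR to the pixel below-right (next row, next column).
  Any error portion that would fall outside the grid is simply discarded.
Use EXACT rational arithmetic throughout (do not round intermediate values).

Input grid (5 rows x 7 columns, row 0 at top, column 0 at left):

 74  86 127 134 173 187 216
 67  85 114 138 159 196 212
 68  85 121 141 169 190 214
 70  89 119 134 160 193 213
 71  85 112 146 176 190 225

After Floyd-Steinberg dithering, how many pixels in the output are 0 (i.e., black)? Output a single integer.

Answer: 15

Derivation:
(0,0): OLD=74 → NEW=0, ERR=74
(0,1): OLD=947/8 → NEW=0, ERR=947/8
(0,2): OLD=22885/128 → NEW=255, ERR=-9755/128
(0,3): OLD=206147/2048 → NEW=0, ERR=206147/2048
(0,4): OLD=7111893/32768 → NEW=255, ERR=-1243947/32768
(0,5): OLD=89334227/524288 → NEW=255, ERR=-44359213/524288
(0,6): OLD=1501424837/8388608 → NEW=255, ERR=-637670203/8388608
(1,0): OLD=14377/128 → NEW=0, ERR=14377/128
(1,1): OLD=165343/1024 → NEW=255, ERR=-95777/1024
(1,2): OLD=2475147/32768 → NEW=0, ERR=2475147/32768
(1,3): OLD=24985103/131072 → NEW=255, ERR=-8438257/131072
(1,4): OLD=917697709/8388608 → NEW=0, ERR=917697709/8388608
(1,5): OLD=13475180285/67108864 → NEW=255, ERR=-3637580035/67108864
(1,6): OLD=170985419059/1073741824 → NEW=255, ERR=-102818746061/1073741824
(2,0): OLD=1401861/16384 → NEW=0, ERR=1401861/16384
(2,1): OLD=59972167/524288 → NEW=0, ERR=59972167/524288
(2,2): OLD=1482541589/8388608 → NEW=255, ERR=-656553451/8388608
(2,3): OLD=7507657005/67108864 → NEW=0, ERR=7507657005/67108864
(2,4): OLD=127745373981/536870912 → NEW=255, ERR=-9156708579/536870912
(2,5): OLD=2653983890623/17179869184 → NEW=255, ERR=-1726882751297/17179869184
(2,6): OLD=37578972653097/274877906944 → NEW=255, ERR=-32514893617623/274877906944
(3,0): OLD=991416821/8388608 → NEW=0, ERR=991416821/8388608
(3,1): OLD=11215580689/67108864 → NEW=255, ERR=-5897179631/67108864
(3,2): OLD=45216144995/536870912 → NEW=0, ERR=45216144995/536870912
(3,3): OLD=424595245973/2147483648 → NEW=255, ERR=-123013084267/2147483648
(3,4): OLD=32367970958837/274877906944 → NEW=0, ERR=32367970958837/274877906944
(3,5): OLD=417507618802927/2199023255552 → NEW=255, ERR=-143243311362833/2199023255552
(3,6): OLD=4969931338510449/35184372088832 → NEW=255, ERR=-4002083544141711/35184372088832
(4,0): OLD=98200803451/1073741824 → NEW=0, ERR=98200803451/1073741824
(4,1): OLD=2074118357375/17179869184 → NEW=0, ERR=2074118357375/17179869184
(4,2): OLD=48077745270609/274877906944 → NEW=255, ERR=-22016121000111/274877906944
(4,3): OLD=264764074401739/2199023255552 → NEW=0, ERR=264764074401739/2199023255552
(4,4): OLD=4392410757211089/17592186044416 → NEW=255, ERR=-93596684114991/17592186044416
(4,5): OLD=86327522313718769/562949953421312 → NEW=255, ERR=-57224715808715791/562949953421312
(4,6): OLD=1269209850415490535/9007199254740992 → NEW=255, ERR=-1027625959543462425/9007199254740992
Output grid:
  Row 0: ..#.###  (3 black, running=3)
  Row 1: .#.#.##  (3 black, running=6)
  Row 2: ..#.###  (3 black, running=9)
  Row 3: .#.#.##  (3 black, running=12)
  Row 4: ..#.###  (3 black, running=15)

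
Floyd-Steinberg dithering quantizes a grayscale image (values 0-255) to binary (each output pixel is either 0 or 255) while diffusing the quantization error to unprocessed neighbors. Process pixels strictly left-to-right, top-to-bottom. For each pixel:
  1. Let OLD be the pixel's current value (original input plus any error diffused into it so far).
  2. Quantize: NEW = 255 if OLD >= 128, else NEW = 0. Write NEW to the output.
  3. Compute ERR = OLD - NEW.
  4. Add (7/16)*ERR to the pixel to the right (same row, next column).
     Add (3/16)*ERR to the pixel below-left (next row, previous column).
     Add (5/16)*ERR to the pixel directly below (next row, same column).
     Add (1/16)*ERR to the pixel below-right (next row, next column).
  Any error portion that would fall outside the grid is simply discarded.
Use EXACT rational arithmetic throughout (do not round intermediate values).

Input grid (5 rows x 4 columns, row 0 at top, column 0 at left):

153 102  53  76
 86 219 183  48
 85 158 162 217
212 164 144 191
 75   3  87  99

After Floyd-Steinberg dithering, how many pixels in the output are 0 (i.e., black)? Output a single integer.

(0,0): OLD=153 → NEW=255, ERR=-102
(0,1): OLD=459/8 → NEW=0, ERR=459/8
(0,2): OLD=9997/128 → NEW=0, ERR=9997/128
(0,3): OLD=225627/2048 → NEW=0, ERR=225627/2048
(1,0): OLD=8305/128 → NEW=0, ERR=8305/128
(1,1): OLD=280151/1024 → NEW=255, ERR=19031/1024
(1,2): OLD=7857123/32768 → NEW=255, ERR=-498717/32768
(1,3): OLD=42284197/524288 → NEW=0, ERR=42284197/524288
(2,0): OLD=1781933/16384 → NEW=0, ERR=1781933/16384
(2,1): OLD=111459455/524288 → NEW=255, ERR=-22233985/524288
(2,2): OLD=162501963/1048576 → NEW=255, ERR=-104884917/1048576
(2,3): OLD=3313344479/16777216 → NEW=255, ERR=-964845601/16777216
(3,0): OLD=1996792221/8388608 → NEW=255, ERR=-142302819/8388608
(3,1): OLD=17631980547/134217728 → NEW=255, ERR=-16593540093/134217728
(3,2): OLD=97108323197/2147483648 → NEW=0, ERR=97108323197/2147483648
(3,3): OLD=6410162796011/34359738368 → NEW=255, ERR=-2351570487829/34359738368
(4,0): OLD=99896427801/2147483648 → NEW=0, ERR=99896427801/2147483648
(4,1): OLD=-135116774901/17179869184 → NEW=0, ERR=-135116774901/17179869184
(4,2): OLD=42403129088107/549755813888 → NEW=0, ERR=42403129088107/549755813888
(4,3): OLD=1004369204527453/8796093022208 → NEW=0, ERR=1004369204527453/8796093022208
Output grid:
  Row 0: #...  (3 black, running=3)
  Row 1: .##.  (2 black, running=5)
  Row 2: .###  (1 black, running=6)
  Row 3: ##.#  (1 black, running=7)
  Row 4: ....  (4 black, running=11)

Answer: 11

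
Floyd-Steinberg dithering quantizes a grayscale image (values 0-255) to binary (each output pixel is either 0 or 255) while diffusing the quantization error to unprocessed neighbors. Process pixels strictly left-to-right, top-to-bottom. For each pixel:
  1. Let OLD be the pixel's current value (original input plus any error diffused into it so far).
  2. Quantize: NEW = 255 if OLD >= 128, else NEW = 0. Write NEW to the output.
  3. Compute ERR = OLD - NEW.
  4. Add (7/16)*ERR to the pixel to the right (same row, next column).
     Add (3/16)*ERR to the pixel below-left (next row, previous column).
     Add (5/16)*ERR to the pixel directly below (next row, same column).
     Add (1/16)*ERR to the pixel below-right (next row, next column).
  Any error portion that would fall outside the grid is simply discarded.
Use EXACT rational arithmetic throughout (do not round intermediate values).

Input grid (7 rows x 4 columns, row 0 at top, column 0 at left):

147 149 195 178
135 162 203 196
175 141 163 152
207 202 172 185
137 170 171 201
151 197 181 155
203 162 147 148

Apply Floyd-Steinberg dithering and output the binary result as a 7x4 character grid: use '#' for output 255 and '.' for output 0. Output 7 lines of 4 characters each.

(0,0): OLD=147 → NEW=255, ERR=-108
(0,1): OLD=407/4 → NEW=0, ERR=407/4
(0,2): OLD=15329/64 → NEW=255, ERR=-991/64
(0,3): OLD=175335/1024 → NEW=255, ERR=-85785/1024
(1,0): OLD=7701/64 → NEW=0, ERR=7701/64
(1,1): OLD=121235/512 → NEW=255, ERR=-9325/512
(1,2): OLD=2962959/16384 → NEW=255, ERR=-1214961/16384
(1,3): OLD=35759001/262144 → NEW=255, ERR=-31087719/262144
(2,0): OLD=1713665/8192 → NEW=255, ERR=-375295/8192
(2,1): OLD=28542747/262144 → NEW=0, ERR=28542747/262144
(2,2): OLD=86029543/524288 → NEW=255, ERR=-47663897/524288
(2,3): OLD=591665195/8388608 → NEW=0, ERR=591665195/8388608
(3,0): OLD=893801969/4194304 → NEW=255, ERR=-175745551/4194304
(3,1): OLD=13273106863/67108864 → NEW=255, ERR=-3839653457/67108864
(3,2): OLD=148808033361/1073741824 → NEW=255, ERR=-124996131759/1073741824
(3,3): OLD=2584352940471/17179869184 → NEW=255, ERR=-1796513701449/17179869184
(4,0): OLD=121524025437/1073741824 → NEW=0, ERR=121524025437/1073741824
(4,1): OLD=1522047203223/8589934592 → NEW=255, ERR=-668386117737/8589934592
(4,2): OLD=21274533509047/274877906944 → NEW=0, ERR=21274533509047/274877906944
(4,3): OLD=857208977449009/4398046511104 → NEW=255, ERR=-264292882882511/4398046511104
(5,0): OLD=23609084638541/137438953472 → NEW=255, ERR=-11437848496819/137438953472
(5,1): OLD=694277255933115/4398046511104 → NEW=255, ERR=-427224604398405/4398046511104
(5,2): OLD=322282525161351/2199023255552 → NEW=255, ERR=-238468405004409/2199023255552
(5,3): OLD=6587525799208391/70368744177664 → NEW=0, ERR=6587525799208391/70368744177664
(6,0): OLD=11173125495379537/70368744177664 → NEW=255, ERR=-6770904269924783/70368744177664
(6,1): OLD=72072341356364615/1125899906842624 → NEW=0, ERR=72072341356364615/1125899906842624
(6,2): OLD=2748975593213128001/18014398509481984 → NEW=255, ERR=-1844696026704777919/18014398509481984
(6,3): OLD=36223723332710514631/288230376151711744 → NEW=0, ERR=36223723332710514631/288230376151711744
Row 0: #.##
Row 1: .###
Row 2: #.#.
Row 3: ####
Row 4: .#.#
Row 5: ###.
Row 6: #.#.

Answer: #.##
.###
#.#.
####
.#.#
###.
#.#.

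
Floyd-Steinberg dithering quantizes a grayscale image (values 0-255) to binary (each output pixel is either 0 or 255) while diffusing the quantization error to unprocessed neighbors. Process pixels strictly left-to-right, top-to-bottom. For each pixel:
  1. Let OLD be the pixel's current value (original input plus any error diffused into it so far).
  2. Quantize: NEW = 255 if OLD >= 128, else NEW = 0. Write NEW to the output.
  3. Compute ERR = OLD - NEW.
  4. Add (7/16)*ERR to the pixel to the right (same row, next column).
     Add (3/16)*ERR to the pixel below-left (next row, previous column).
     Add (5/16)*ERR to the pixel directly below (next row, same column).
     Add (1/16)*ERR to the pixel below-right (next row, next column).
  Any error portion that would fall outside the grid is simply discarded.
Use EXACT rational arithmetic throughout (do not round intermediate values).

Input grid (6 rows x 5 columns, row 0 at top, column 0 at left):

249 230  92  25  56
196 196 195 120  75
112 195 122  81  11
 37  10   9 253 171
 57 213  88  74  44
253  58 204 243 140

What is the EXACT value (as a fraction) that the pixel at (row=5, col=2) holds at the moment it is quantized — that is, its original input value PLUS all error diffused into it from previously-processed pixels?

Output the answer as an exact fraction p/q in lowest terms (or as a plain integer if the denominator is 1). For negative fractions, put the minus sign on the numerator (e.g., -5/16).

Answer: 36727106653679483/140737488355328

Derivation:
(0,0): OLD=249 → NEW=255, ERR=-6
(0,1): OLD=1819/8 → NEW=255, ERR=-221/8
(0,2): OLD=10229/128 → NEW=0, ERR=10229/128
(0,3): OLD=122803/2048 → NEW=0, ERR=122803/2048
(0,4): OLD=2694629/32768 → NEW=0, ERR=2694629/32768
(1,0): OLD=24185/128 → NEW=255, ERR=-8455/128
(1,1): OLD=177231/1024 → NEW=255, ERR=-83889/1024
(1,2): OLD=6345467/32768 → NEW=255, ERR=-2010373/32768
(1,3): OLD=17342175/131072 → NEW=255, ERR=-16081185/131072
(1,4): OLD=106470077/2097152 → NEW=0, ERR=106470077/2097152
(2,0): OLD=1245141/16384 → NEW=0, ERR=1245141/16384
(2,1): OLD=98050295/524288 → NEW=255, ERR=-35643145/524288
(2,2): OLD=377152933/8388608 → NEW=0, ERR=377152933/8388608
(2,3): OLD=9128712735/134217728 → NEW=0, ERR=9128712735/134217728
(2,4): OLD=105126600473/2147483648 → NEW=0, ERR=105126600473/2147483648
(3,0): OLD=402671621/8388608 → NEW=0, ERR=402671621/8388608
(3,1): OLD=1539199009/67108864 → NEW=0, ERR=1539199009/67108864
(3,2): OLD=89309866683/2147483648 → NEW=0, ERR=89309866683/2147483648
(3,3): OLD=1307551355619/4294967296 → NEW=255, ERR=212334695139/4294967296
(3,4): OLD=14580758200079/68719476736 → NEW=255, ERR=-2942708367601/68719476736
(4,0): OLD=81927745835/1073741824 → NEW=0, ERR=81927745835/1073741824
(4,1): OLD=9082898090539/34359738368 → NEW=255, ERR=321164806699/34359738368
(4,2): OLD=63655557179621/549755813888 → NEW=0, ERR=63655557179621/549755813888
(4,3): OLD=1184632313838123/8796093022208 → NEW=255, ERR=-1058371406824917/8796093022208
(4,4): OLD=-2664622259759955/140737488355328 → NEW=0, ERR=-2664622259759955/140737488355328
(5,0): OLD=153160154667361/549755813888 → NEW=255, ERR=12972422125921/549755813888
(5,1): OLD=429793606055907/4398046511104 → NEW=0, ERR=429793606055907/4398046511104
(5,2): OLD=36727106653679483/140737488355328 → NEW=255, ERR=839047123070843/140737488355328
Target (5,2): original=204, with diffused error = 36727106653679483/140737488355328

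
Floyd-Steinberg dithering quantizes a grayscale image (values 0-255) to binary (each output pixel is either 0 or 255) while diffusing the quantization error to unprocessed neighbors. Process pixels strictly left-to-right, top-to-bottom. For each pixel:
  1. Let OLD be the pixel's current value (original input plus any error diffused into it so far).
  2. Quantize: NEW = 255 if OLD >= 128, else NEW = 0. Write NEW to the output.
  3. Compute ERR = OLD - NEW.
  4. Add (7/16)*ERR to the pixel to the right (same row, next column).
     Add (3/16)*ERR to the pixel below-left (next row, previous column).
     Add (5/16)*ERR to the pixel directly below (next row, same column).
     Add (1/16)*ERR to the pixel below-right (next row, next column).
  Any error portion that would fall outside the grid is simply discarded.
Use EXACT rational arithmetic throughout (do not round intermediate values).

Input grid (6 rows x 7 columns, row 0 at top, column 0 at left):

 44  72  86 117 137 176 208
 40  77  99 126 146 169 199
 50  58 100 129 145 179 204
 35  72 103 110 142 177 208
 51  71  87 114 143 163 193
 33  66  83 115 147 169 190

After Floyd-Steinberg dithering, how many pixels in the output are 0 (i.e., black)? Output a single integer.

Answer: 22

Derivation:
(0,0): OLD=44 → NEW=0, ERR=44
(0,1): OLD=365/4 → NEW=0, ERR=365/4
(0,2): OLD=8059/64 → NEW=0, ERR=8059/64
(0,3): OLD=176221/1024 → NEW=255, ERR=-84899/1024
(0,4): OLD=1650315/16384 → NEW=0, ERR=1650315/16384
(0,5): OLD=57689549/262144 → NEW=255, ERR=-9157171/262144
(0,6): OLD=808315035/4194304 → NEW=255, ERR=-261232485/4194304
(1,0): OLD=4535/64 → NEW=0, ERR=4535/64
(1,1): OLD=83393/512 → NEW=255, ERR=-47167/512
(1,2): OLD=1445141/16384 → NEW=0, ERR=1445141/16384
(1,3): OLD=10842065/65536 → NEW=255, ERR=-5869615/65536
(1,4): OLD=530838707/4194304 → NEW=0, ERR=530838707/4194304
(1,5): OLD=6981739235/33554432 → NEW=255, ERR=-1574640925/33554432
(1,6): OLD=84193407725/536870912 → NEW=255, ERR=-52708674835/536870912
(2,0): OLD=449499/8192 → NEW=0, ERR=449499/8192
(2,1): OLD=19447001/262144 → NEW=0, ERR=19447001/262144
(2,2): OLD=576585803/4194304 → NEW=255, ERR=-492961717/4194304
(2,3): OLD=2645253427/33554432 → NEW=0, ERR=2645253427/33554432
(2,4): OLD=54933719427/268435456 → NEW=255, ERR=-13517321853/268435456
(2,5): OLD=1132205842017/8589934592 → NEW=255, ERR=-1058227478943/8589934592
(2,6): OLD=16010152092087/137438953472 → NEW=0, ERR=16010152092087/137438953472
(3,0): OLD=277061483/4194304 → NEW=0, ERR=277061483/4194304
(3,1): OLD=3539143503/33554432 → NEW=0, ERR=3539143503/33554432
(3,2): OLD=35389108093/268435456 → NEW=255, ERR=-33061933187/268435456
(3,3): OLD=68680372971/1073741824 → NEW=0, ERR=68680372971/1073741824
(3,4): OLD=18702163223403/137438953472 → NEW=255, ERR=-16344769911957/137438953472
(3,5): OLD=115632558010545/1099511627776 → NEW=0, ERR=115632558010545/1099511627776
(3,6): OLD=4973555569691119/17592186044416 → NEW=255, ERR=487548128365039/17592186044416
(4,0): OLD=49080306341/536870912 → NEW=0, ERR=49080306341/536870912
(4,1): OLD=1073671251361/8589934592 → NEW=0, ERR=1073671251361/8589934592
(4,2): OLD=16737328089743/137438953472 → NEW=0, ERR=16737328089743/137438953472
(4,3): OLD=172921683467477/1099511627776 → NEW=255, ERR=-107453781615403/1099511627776
(4,4): OLD=763470856259663/8796093022208 → NEW=0, ERR=763470856259663/8796093022208
(4,5): OLD=65190131668680431/281474976710656 → NEW=255, ERR=-6585987392536849/281474976710656
(4,6): OLD=891698601454650425/4503599627370496 → NEW=255, ERR=-256719303524826055/4503599627370496
(5,0): OLD=11682923725939/137438953472 → NEW=0, ERR=11682923725939/137438953472
(5,1): OLD=187793121874705/1099511627776 → NEW=255, ERR=-92582343208175/1099511627776
(5,2): OLD=648318369073511/8796093022208 → NEW=0, ERR=648318369073511/8796093022208
(5,3): OLD=9893245023141859/70368744177664 → NEW=255, ERR=-8050784742162461/70368744177664
(5,4): OLD=511496379173306369/4503599627370496 → NEW=0, ERR=511496379173306369/4503599627370496
(5,5): OLD=7426034111525243569/36028797018963968 → NEW=255, ERR=-1761309128310568271/36028797018963968
(5,6): OLD=86086600512238725951/576460752303423488 → NEW=255, ERR=-60910891325134263489/576460752303423488
Output grid:
  Row 0: ...#.##  (4 black, running=4)
  Row 1: .#.#.##  (3 black, running=7)
  Row 2: ..#.##.  (4 black, running=11)
  Row 3: ..#.#.#  (4 black, running=15)
  Row 4: ...#.##  (4 black, running=19)
  Row 5: .#.#.##  (3 black, running=22)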